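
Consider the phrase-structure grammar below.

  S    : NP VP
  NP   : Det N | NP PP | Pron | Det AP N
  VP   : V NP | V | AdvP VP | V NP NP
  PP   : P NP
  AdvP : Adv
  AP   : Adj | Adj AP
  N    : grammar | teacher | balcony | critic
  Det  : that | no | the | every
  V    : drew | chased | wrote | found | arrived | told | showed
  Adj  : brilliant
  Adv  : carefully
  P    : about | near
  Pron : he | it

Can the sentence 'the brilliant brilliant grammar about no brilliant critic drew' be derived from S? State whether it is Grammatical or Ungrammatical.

Grammatical

[S [NP [NP [Det the] [AP [Adj brilliant] [AP [Adj brilliant]]] [N grammar]] [PP [P about] [NP [Det no] [AP [Adj brilliant]] [N critic]]]] [VP [V drew]]]
The bracketing above is licensed at every node by one of the given productions, with S at the root.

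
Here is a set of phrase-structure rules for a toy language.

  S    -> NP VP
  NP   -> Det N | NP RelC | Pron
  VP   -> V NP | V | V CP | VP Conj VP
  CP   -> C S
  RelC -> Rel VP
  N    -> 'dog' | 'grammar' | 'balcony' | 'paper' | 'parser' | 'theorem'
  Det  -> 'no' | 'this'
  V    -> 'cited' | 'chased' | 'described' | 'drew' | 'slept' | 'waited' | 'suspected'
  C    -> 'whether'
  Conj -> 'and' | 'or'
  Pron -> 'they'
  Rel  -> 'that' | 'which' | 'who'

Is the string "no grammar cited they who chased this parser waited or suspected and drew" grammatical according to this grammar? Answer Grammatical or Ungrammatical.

Ungrammatical

For S → NP VP, the only prefix that parses as NP is 'no grammar', but the remainder 'cited they who chased this parser waited or suspected and drew' is not a VP under these rules.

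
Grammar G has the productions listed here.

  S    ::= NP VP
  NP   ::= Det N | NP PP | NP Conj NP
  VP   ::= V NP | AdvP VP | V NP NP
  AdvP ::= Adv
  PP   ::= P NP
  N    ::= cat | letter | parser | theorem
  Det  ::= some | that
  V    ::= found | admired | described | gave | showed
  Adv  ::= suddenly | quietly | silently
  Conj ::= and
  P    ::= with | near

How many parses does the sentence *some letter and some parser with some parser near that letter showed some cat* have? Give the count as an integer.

5

Two of the 5 distinct bracketings:
[S [NP [NP [NP [Det some] [N letter]] [Conj and] [NP [Det some] [N parser]]] [PP [P with] [NP [NP [Det some] [N parser]] [PP [P near] [NP [Det that] [N letter]]]]]] [VP [V showed] [NP [Det some] [N cat]]]]
[S [NP [NP [NP [NP [Det some] [N letter]] [Conj and] [NP [Det some] [N parser]]] [PP [P with] [NP [Det some] [N parser]]]] [PP [P near] [NP [Det that] [N letter]]]] [VP [V showed] [NP [Det some] [N cat]]]]
The trees differ in how a recursive rule is bracketed over the same span.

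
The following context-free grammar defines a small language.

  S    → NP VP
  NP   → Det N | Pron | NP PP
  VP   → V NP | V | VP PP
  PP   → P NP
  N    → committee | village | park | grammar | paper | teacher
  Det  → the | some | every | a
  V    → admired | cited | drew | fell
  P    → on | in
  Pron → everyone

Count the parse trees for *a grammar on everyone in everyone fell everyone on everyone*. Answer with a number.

Two of the 4 distinct bracketings:
[S [NP [NP [Det a] [N grammar]] [PP [P on] [NP [NP [Pron everyone]] [PP [P in] [NP [Pron everyone]]]]]] [VP [V fell] [NP [NP [Pron everyone]] [PP [P on] [NP [Pron everyone]]]]]]
[S [NP [NP [Det a] [N grammar]] [PP [P on] [NP [NP [Pron everyone]] [PP [P in] [NP [Pron everyone]]]]]] [VP [VP [V fell] [NP [Pron everyone]]] [PP [P on] [NP [Pron everyone]]]]]
The difference turns on whether VP → VP PP is used at the relevant span, versus an alternative expansion of VP.

4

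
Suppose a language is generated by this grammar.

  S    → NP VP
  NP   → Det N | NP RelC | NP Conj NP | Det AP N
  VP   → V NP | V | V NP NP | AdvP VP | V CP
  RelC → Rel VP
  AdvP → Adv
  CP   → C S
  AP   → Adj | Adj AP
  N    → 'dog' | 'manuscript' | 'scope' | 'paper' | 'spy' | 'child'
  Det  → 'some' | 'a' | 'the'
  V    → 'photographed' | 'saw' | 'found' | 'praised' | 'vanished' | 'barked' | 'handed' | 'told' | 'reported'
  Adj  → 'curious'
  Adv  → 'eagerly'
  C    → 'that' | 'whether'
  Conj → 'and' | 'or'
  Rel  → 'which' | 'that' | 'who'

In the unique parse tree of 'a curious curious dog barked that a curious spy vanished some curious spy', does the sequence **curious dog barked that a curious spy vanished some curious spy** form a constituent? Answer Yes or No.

No

[S [NP [Det a] [AP [Adj curious] [AP [Adj curious]]] [N dog]] [VP [V barked] [CP [C that] [S [NP [Det a] [AP [Adj curious]] [N spy]] [VP [V vanished] [NP [Det some] [AP [Adj curious]] [N spy]]]]]]]
The smallest constituent containing 'curious dog barked that a curious spy vanished some curious spy' is the S spanning 'a curious curious dog barked that a curious spy vanished some curious spy'; no single node in the tree dominates exactly the given words.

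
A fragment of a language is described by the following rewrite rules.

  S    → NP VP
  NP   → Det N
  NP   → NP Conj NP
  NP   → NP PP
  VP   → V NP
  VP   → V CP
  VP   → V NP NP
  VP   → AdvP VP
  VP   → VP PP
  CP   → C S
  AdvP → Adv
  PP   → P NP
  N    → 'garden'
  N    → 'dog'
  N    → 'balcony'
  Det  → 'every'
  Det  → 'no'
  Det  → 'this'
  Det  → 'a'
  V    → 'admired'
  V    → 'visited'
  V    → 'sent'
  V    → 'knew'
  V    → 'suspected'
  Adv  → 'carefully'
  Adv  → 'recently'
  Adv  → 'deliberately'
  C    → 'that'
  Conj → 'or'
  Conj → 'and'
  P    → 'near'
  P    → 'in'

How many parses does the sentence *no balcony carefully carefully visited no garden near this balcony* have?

Two of the 4 distinct bracketings:
[S [NP [Det no] [N balcony]] [VP [AdvP [Adv carefully]] [VP [AdvP [Adv carefully]] [VP [V visited] [NP [NP [Det no] [N garden]] [PP [P near] [NP [Det this] [N balcony]]]]]]]]
[S [NP [Det no] [N balcony]] [VP [AdvP [Adv carefully]] [VP [AdvP [Adv carefully]] [VP [VP [V visited] [NP [Det no] [N garden]]] [PP [P near] [NP [Det this] [N balcony]]]]]]]
The difference turns on whether NP → NP PP is used at the relevant span, versus an alternative expansion of NP.

4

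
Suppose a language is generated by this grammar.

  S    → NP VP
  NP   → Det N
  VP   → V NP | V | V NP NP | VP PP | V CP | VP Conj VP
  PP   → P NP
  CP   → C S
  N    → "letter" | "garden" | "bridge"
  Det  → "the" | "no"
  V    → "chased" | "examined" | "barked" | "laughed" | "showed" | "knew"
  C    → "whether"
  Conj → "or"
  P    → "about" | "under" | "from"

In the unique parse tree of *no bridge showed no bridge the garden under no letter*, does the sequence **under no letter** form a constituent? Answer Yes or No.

[S [NP [Det no] [N bridge]] [VP [VP [V showed] [NP [Det no] [N bridge]] [NP [Det the] [N garden]]] [PP [P under] [NP [Det no] [N letter]]]]]
The words 'under no letter' are exhaustively dominated by a single PP node (built by PP → P NP), so they form a constituent.

Yes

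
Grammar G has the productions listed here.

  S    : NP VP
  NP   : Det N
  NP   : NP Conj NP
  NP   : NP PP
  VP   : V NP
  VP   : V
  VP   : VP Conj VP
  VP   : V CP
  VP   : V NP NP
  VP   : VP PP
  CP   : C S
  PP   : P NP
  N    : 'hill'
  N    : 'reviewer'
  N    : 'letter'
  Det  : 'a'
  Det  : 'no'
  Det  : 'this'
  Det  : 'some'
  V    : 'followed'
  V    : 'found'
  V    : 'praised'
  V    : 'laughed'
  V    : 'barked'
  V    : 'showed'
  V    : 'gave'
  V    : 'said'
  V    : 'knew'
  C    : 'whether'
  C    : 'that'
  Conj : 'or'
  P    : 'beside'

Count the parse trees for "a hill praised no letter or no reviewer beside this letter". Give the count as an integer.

3

Two of the 3 distinct bracketings:
[S [NP [Det a] [N hill]] [VP [V praised] [NP [NP [Det no] [N letter]] [Conj or] [NP [NP [Det no] [N reviewer]] [PP [P beside] [NP [Det this] [N letter]]]]]]]
[S [NP [Det a] [N hill]] [VP [V praised] [NP [NP [NP [Det no] [N letter]] [Conj or] [NP [Det no] [N reviewer]]] [PP [P beside] [NP [Det this] [N letter]]]]]]
The trees differ in how a recursive rule is bracketed over the same span.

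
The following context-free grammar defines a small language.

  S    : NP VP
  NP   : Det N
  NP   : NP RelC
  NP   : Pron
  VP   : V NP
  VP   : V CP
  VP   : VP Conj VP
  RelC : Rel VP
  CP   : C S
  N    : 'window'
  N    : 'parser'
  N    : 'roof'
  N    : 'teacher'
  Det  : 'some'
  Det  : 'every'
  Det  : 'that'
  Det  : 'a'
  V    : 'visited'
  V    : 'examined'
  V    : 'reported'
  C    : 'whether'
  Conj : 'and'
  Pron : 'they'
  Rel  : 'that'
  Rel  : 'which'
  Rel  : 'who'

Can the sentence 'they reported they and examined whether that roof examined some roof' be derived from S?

Grammatical

[S [NP [Pron they]] [VP [VP [V reported] [NP [Pron they]]] [Conj and] [VP [V examined] [CP [C whether] [S [NP [Det that] [N roof]] [VP [V examined] [NP [Det some] [N roof]]]]]]]]
Every word is introduced by a lexical rule and the phrasal rules combine the resulting categories into a single S.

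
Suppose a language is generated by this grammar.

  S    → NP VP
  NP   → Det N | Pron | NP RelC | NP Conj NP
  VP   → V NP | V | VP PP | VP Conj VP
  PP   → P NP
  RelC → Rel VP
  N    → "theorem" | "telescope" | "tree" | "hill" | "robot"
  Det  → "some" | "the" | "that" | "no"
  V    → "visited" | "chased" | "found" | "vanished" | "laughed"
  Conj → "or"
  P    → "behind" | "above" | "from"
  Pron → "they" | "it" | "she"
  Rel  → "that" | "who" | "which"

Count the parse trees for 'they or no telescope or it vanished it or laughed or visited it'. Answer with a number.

Two of the 4 distinct bracketings:
[S [NP [NP [Pron they]] [Conj or] [NP [NP [Det no] [N telescope]] [Conj or] [NP [Pron it]]]] [VP [VP [V vanished] [NP [Pron it]]] [Conj or] [VP [VP [V laughed]] [Conj or] [VP [V visited] [NP [Pron it]]]]]]
[S [NP [NP [Pron they]] [Conj or] [NP [NP [Det no] [N telescope]] [Conj or] [NP [Pron it]]]] [VP [VP [VP [V vanished] [NP [Pron it]]] [Conj or] [VP [V laughed]]] [Conj or] [VP [V visited] [NP [Pron it]]]]]
The trees differ in how a recursive rule is bracketed over the same span.

4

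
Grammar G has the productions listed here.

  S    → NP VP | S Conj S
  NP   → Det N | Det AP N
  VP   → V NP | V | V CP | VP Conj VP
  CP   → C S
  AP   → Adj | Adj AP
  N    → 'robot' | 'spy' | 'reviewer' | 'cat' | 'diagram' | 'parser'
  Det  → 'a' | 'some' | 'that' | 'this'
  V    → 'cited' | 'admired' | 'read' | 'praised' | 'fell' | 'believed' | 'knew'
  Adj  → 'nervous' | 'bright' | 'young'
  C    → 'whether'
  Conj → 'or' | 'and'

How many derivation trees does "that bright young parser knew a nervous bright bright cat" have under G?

[S [NP [Det that] [AP [Adj bright] [AP [Adj young]]] [N parser]] [VP [V knew] [NP [Det a] [AP [Adj nervous] [AP [Adj bright] [AP [Adj bright]]]] [N cat]]]]
No rule offers an alternative attachment or grouping for any span, so this is the only derivation.

1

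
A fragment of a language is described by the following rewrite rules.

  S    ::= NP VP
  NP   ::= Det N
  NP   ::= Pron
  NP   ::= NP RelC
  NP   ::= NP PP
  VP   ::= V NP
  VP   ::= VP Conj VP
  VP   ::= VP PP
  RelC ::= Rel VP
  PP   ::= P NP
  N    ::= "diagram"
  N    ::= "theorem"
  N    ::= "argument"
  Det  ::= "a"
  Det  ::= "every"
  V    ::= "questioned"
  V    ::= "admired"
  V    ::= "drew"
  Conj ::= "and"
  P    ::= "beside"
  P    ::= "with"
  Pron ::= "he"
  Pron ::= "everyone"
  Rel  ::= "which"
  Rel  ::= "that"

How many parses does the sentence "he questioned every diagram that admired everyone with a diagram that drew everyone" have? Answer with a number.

Two of the 8 distinct bracketings:
[S [NP [Pron he]] [VP [V questioned] [NP [NP [Det every] [N diagram]] [RelC [Rel that] [VP [V admired] [NP [NP [NP [Pron everyone]] [PP [P with] [NP [Det a] [N diagram]]]] [RelC [Rel that] [VP [V drew] [NP [Pron everyone]]]]]]]]]]
[S [NP [Pron he]] [VP [V questioned] [NP [NP [Det every] [N diagram]] [RelC [Rel that] [VP [V admired] [NP [NP [Pron everyone]] [PP [P with] [NP [NP [Det a] [N diagram]] [RelC [Rel that] [VP [V drew] [NP [Pron everyone]]]]]]]]]]]]
The trees differ in how a recursive rule is bracketed over the same span.

8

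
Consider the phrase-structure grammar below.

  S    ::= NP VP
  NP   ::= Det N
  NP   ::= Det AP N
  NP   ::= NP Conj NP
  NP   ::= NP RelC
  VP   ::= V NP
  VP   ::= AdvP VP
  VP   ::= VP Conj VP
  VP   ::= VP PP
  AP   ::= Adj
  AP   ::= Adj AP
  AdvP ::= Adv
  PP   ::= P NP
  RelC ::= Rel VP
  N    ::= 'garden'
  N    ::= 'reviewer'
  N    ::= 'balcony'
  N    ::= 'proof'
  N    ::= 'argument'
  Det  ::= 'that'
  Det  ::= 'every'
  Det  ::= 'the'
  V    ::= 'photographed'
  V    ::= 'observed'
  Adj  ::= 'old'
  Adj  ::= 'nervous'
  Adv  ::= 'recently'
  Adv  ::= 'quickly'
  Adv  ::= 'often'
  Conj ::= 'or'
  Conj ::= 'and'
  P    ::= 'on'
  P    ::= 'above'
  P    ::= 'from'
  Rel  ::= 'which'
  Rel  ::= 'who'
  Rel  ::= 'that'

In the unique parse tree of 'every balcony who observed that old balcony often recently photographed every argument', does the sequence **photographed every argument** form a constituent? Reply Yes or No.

[S [NP [NP [Det every] [N balcony]] [RelC [Rel who] [VP [V observed] [NP [Det that] [AP [Adj old]] [N balcony]]]]] [VP [AdvP [Adv often]] [VP [AdvP [Adv recently]] [VP [V photographed] [NP [Det every] [N argument]]]]]]
The words 'photographed every argument' are exhaustively dominated by a single VP node (built by VP → V NP), so they form a constituent.

Yes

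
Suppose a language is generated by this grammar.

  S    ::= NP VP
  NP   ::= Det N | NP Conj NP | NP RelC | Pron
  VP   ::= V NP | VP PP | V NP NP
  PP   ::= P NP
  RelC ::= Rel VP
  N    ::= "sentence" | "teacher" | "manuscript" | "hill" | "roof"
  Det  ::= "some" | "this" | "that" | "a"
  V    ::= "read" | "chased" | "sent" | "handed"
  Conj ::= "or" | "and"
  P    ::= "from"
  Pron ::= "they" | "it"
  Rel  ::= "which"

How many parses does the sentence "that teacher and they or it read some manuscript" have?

The two bracketings:
[S [NP [NP [Det that] [N teacher]] [Conj and] [NP [NP [Pron they]] [Conj or] [NP [Pron it]]]] [VP [V read] [NP [Det some] [N manuscript]]]]
[S [NP [NP [NP [Det that] [N teacher]] [Conj and] [NP [Pron they]]] [Conj or] [NP [Pron it]]] [VP [V read] [NP [Det some] [N manuscript]]]]
The trees differ in how a recursive rule is bracketed over the same span.

2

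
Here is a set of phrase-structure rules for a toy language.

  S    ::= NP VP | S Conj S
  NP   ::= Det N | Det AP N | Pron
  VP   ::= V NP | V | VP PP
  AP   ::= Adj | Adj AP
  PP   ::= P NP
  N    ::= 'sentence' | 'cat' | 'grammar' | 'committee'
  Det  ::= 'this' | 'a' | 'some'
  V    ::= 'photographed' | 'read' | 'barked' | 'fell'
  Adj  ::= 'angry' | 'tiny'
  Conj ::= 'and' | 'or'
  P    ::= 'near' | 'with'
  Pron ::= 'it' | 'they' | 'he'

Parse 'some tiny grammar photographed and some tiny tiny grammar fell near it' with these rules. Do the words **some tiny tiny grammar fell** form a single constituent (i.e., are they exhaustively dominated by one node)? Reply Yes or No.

No

[S [S [NP [Det some] [AP [Adj tiny]] [N grammar]] [VP [V photographed]]] [Conj and] [S [NP [Det some] [AP [Adj tiny] [AP [Adj tiny]]] [N grammar]] [VP [VP [V fell]] [PP [P near] [NP [Pron it]]]]]]
The smallest constituent containing 'some tiny tiny grammar fell' is the S spanning 'some tiny tiny grammar fell near it'; no single node in the tree dominates exactly the given words.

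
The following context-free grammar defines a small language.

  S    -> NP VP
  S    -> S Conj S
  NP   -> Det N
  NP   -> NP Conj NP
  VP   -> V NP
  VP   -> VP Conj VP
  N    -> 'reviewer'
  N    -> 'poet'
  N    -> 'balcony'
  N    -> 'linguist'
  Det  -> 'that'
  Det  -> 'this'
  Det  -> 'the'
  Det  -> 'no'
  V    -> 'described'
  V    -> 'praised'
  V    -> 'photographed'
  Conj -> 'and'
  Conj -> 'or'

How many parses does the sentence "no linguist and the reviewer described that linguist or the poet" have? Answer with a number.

[S [NP [NP [Det no] [N linguist]] [Conj and] [NP [Det the] [N reviewer]]] [VP [V described] [NP [NP [Det that] [N linguist]] [Conj or] [NP [Det the] [N poet]]]]]
No rule offers an alternative attachment or grouping for any span, so this is the only derivation.

1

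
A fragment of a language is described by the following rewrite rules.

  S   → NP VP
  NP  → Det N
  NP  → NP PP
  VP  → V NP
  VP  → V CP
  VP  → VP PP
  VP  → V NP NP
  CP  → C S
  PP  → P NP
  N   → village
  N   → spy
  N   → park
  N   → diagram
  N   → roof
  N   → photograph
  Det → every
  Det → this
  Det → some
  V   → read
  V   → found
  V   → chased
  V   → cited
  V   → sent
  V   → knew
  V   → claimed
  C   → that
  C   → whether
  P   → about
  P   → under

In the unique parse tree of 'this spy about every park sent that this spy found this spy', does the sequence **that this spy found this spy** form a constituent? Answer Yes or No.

Yes

[S [NP [NP [Det this] [N spy]] [PP [P about] [NP [Det every] [N park]]]] [VP [V sent] [CP [C that] [S [NP [Det this] [N spy]] [VP [V found] [NP [Det this] [N spy]]]]]]]
The words 'that this spy found this spy' are exhaustively dominated by a single CP node (built by CP → C S), so they form a constituent.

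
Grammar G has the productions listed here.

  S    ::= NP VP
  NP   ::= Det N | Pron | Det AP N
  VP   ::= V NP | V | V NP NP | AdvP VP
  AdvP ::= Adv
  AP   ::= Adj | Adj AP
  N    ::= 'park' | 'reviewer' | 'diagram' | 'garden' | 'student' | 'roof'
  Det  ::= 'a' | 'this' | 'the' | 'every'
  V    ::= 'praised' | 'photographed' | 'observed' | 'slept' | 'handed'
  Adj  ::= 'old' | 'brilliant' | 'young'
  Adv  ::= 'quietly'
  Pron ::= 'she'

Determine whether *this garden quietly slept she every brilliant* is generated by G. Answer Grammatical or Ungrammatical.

Ungrammatical

For S → NP VP, the only prefix that parses as NP is 'this garden', but the remainder 'quietly slept she every brilliant' is not a VP under these rules.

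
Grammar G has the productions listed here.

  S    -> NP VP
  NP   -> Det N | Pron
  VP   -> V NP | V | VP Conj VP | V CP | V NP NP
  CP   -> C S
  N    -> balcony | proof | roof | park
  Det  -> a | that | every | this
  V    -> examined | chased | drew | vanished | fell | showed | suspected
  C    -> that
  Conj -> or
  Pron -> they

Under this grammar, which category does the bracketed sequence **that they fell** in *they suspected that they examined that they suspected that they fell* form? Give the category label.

[S [NP [Pron they]] [VP [V suspected] [CP [C that] [S [NP [Pron they]] [VP [V examined] [CP [C that] [S [NP [Pron they]] [VP [V suspected] [CP [C that] [S [NP [Pron they]] [VP [V fell]]]]]]]]]]]]
The span 'that they fell' is the CP node built by CP → C S.

CP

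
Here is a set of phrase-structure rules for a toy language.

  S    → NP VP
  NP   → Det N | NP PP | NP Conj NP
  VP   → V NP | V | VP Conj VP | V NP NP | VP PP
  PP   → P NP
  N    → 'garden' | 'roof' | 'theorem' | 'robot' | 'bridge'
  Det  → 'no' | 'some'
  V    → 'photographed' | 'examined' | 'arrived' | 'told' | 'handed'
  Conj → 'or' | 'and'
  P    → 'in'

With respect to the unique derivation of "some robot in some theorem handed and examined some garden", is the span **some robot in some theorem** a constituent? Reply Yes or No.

Yes

[S [NP [NP [Det some] [N robot]] [PP [P in] [NP [Det some] [N theorem]]]] [VP [VP [V handed]] [Conj and] [VP [V examined] [NP [Det some] [N garden]]]]]
The words 'some robot in some theorem' are exhaustively dominated by a single NP node (built by NP → NP PP), so they form a constituent.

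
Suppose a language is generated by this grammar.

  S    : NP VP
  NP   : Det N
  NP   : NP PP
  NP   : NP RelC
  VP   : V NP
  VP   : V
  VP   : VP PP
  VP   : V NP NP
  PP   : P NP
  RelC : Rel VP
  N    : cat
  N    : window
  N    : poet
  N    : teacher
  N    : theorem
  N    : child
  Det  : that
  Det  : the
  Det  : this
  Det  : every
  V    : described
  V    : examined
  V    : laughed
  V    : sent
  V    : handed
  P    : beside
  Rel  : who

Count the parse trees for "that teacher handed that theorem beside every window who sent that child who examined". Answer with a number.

9

Two of the 9 distinct bracketings:
[S [NP [Det that] [N teacher]] [VP [V handed] [NP [NP [Det that] [N theorem]] [PP [P beside] [NP [NP [Det every] [N window]] [RelC [Rel who] [VP [V sent] [NP [NP [Det that] [N child]] [RelC [Rel who] [VP [V examined]]]]]]]]]]]
[S [NP [Det that] [N teacher]] [VP [V handed] [NP [NP [Det that] [N theorem]] [PP [P beside] [NP [NP [NP [Det every] [N window]] [RelC [Rel who] [VP [V sent] [NP [Det that] [N child]]]]] [RelC [Rel who] [VP [V examined]]]]]]]]
The trees differ in how a recursive rule is bracketed over the same span.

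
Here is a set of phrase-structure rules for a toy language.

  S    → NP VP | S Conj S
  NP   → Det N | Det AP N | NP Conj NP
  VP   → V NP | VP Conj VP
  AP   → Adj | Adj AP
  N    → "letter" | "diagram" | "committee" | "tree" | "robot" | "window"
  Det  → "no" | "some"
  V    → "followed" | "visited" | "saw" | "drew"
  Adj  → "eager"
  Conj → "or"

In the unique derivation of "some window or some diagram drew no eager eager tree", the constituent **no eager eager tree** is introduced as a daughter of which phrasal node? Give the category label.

[S [NP [NP [Det some] [N window]] [Conj or] [NP [Det some] [N diagram]]] [VP [V drew] [NP [Det no] [AP [Adj eager] [AP [Adj eager]]] [N tree]]]]
The span 'no eager eager tree' is the NP node built by NP → Det AP N.
Its mother is the VP built by VP → V NP.

VP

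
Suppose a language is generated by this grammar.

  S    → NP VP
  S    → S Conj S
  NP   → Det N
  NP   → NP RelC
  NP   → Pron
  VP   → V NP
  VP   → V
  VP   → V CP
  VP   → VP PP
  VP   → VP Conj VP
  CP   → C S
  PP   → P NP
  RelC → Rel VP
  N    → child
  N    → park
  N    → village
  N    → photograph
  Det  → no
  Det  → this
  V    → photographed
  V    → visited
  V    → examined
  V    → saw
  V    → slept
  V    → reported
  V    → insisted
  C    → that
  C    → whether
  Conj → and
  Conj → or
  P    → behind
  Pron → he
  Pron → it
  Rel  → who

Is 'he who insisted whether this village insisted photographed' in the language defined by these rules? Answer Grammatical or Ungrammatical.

Grammatical

S
  NP
    NP
      Pron: he
    RelC
      Rel: who
      VP
        V: insisted
        CP
          C: whether
          S
            NP
              Det: this
              N: village
            VP
              V: insisted
  VP
    V: photographed
The bracketing above is licensed at every node by one of the given productions, with S at the root.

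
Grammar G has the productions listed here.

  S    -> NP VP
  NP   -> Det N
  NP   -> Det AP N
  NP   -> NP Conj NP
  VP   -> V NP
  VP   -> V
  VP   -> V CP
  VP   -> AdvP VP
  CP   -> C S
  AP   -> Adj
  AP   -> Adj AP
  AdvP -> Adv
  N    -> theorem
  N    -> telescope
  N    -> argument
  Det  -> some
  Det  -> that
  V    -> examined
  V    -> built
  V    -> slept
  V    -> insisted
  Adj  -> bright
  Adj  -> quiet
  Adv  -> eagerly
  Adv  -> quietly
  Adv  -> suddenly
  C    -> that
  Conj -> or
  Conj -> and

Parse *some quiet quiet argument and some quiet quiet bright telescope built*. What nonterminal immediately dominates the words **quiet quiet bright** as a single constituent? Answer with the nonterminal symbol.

AP

[S [NP [NP [Det some] [AP [Adj quiet] [AP [Adj quiet]]] [N argument]] [Conj and] [NP [Det some] [AP [Adj quiet] [AP [Adj quiet] [AP [Adj bright]]]] [N telescope]]] [VP [V built]]]
The span 'quiet quiet bright' is the AP node built by AP → Adj AP.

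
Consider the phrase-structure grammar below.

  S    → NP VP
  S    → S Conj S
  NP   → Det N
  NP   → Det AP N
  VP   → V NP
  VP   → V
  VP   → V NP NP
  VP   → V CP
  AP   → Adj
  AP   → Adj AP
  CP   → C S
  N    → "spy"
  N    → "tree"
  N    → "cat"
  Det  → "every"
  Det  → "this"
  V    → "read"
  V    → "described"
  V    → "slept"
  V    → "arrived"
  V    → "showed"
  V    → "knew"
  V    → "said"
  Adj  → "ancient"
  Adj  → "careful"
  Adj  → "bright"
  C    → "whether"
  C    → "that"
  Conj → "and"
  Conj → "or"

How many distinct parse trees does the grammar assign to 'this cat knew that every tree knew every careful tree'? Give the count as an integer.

[S [NP [Det this] [N cat]] [VP [V knew] [CP [C that] [S [NP [Det every] [N tree]] [VP [V knew] [NP [Det every] [AP [Adj careful]] [N tree]]]]]]]
No rule offers an alternative attachment or grouping for any span, so this is the only derivation.

1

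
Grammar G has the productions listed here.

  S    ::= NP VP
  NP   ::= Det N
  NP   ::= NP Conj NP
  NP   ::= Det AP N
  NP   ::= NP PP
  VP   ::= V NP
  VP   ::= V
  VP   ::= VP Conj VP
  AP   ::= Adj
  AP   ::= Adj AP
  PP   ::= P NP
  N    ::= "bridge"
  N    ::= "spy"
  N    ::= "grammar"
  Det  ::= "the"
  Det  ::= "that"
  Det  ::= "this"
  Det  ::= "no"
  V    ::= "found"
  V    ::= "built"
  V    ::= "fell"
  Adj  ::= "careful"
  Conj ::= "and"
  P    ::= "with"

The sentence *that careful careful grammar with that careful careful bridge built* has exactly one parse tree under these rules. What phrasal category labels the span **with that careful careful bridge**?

S
  NP
    NP
      Det: that
      AP
        Adj: careful
        AP
          Adj: careful
      N: grammar
    PP
      P: with
      NP
        Det: that
        AP
          Adj: careful
          AP
            Adj: careful
        N: bridge
  VP
    V: built
The span 'with that careful careful bridge' is the PP node built by PP → P NP.

PP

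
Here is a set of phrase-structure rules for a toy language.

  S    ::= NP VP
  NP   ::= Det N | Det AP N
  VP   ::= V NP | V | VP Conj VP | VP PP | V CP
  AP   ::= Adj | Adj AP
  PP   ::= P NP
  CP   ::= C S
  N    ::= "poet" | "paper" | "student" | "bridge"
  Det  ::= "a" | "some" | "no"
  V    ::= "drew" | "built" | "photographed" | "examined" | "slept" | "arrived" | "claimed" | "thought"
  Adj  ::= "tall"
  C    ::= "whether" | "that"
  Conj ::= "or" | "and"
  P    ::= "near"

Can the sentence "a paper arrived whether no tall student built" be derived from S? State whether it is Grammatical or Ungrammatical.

Grammatical

[S [NP [Det a] [N paper]] [VP [V arrived] [CP [C whether] [S [NP [Det no] [AP [Adj tall]] [N student]] [VP [V built]]]]]]
Each bracket corresponds to one application of a listed rule, so the string is derivable from S.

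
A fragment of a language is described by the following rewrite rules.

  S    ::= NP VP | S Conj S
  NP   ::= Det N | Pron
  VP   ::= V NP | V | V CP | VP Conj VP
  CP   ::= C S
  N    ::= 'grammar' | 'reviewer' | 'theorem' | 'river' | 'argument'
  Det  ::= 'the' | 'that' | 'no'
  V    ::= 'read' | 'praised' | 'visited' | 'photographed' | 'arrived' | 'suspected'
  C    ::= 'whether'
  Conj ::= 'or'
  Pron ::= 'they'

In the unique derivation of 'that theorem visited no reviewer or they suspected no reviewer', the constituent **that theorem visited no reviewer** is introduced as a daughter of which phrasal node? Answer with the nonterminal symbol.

S

[S [S [NP [Det that] [N theorem]] [VP [V visited] [NP [Det no] [N reviewer]]]] [Conj or] [S [NP [Pron they]] [VP [V suspected] [NP [Det no] [N reviewer]]]]]
The span 'that theorem visited no reviewer' is the S node built by S → NP VP.
Its mother is the S built by S → S Conj S.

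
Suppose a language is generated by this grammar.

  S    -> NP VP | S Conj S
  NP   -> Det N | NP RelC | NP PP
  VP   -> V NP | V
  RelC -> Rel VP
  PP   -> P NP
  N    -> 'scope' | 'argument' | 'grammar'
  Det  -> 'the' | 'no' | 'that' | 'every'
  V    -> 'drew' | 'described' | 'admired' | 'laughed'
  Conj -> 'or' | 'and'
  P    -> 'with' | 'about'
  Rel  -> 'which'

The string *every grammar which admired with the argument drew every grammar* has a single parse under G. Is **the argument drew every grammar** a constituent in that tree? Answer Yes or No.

No

[S [NP [NP [NP [Det every] [N grammar]] [RelC [Rel which] [VP [V admired]]]] [PP [P with] [NP [Det the] [N argument]]]] [VP [V drew] [NP [Det every] [N grammar]]]]
The smallest constituent containing 'the argument drew every grammar' is the S spanning 'every grammar which admired with the argument drew every grammar'; no single node in the tree dominates exactly the given words.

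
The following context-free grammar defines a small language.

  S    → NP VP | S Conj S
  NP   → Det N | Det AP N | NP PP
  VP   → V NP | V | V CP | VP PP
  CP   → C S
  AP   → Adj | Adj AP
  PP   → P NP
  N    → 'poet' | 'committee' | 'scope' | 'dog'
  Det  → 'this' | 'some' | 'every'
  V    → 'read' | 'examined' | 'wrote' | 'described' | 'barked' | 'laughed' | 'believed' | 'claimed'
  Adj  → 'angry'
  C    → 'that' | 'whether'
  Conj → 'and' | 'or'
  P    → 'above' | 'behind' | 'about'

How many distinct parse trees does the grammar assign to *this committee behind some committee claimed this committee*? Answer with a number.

1

[S [NP [NP [Det this] [N committee]] [PP [P behind] [NP [Det some] [N committee]]]] [VP [V claimed] [NP [Det this] [N committee]]]]
No rule offers an alternative attachment or grouping for any span, so this is the only derivation.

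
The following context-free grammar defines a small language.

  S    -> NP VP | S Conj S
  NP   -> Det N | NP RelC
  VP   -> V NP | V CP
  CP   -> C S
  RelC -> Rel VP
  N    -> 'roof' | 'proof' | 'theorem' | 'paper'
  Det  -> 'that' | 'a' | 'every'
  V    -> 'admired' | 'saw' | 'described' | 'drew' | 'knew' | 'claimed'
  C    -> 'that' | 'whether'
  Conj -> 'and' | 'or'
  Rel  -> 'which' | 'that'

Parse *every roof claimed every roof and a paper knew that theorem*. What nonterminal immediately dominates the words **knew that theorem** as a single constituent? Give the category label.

VP

S
  S
    NP
      Det: every
      N: roof
    VP
      V: claimed
      NP
        Det: every
        N: roof
  Conj: and
  S
    NP
      Det: a
      N: paper
    VP
      V: knew
      NP
        Det: that
        N: theorem
The span 'knew that theorem' is the VP node built by VP → V NP.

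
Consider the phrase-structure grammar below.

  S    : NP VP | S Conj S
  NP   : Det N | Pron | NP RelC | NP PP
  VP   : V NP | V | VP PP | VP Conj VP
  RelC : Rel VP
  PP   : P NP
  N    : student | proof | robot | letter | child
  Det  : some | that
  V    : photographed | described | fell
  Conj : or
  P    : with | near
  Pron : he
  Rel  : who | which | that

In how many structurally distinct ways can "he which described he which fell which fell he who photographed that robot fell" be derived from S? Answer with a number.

Two of the 7 distinct bracketings:
[S [NP [NP [Pron he]] [RelC [Rel which] [VP [V described] [NP [NP [NP [Pron he]] [RelC [Rel which] [VP [V fell]]]] [RelC [Rel which] [VP [V fell] [NP [NP [Pron he]] [RelC [Rel who] [VP [V photographed] [NP [Det that] [N robot]]]]]]]]]]] [VP [V fell]]]
[S [NP [NP [Pron he]] [RelC [Rel which] [VP [V described] [NP [NP [NP [NP [Pron he]] [RelC [Rel which] [VP [V fell]]]] [RelC [Rel which] [VP [V fell] [NP [Pron he]]]]] [RelC [Rel who] [VP [V photographed] [NP [Det that] [N robot]]]]]]]] [VP [V fell]]]
The trees differ in how a recursive rule is bracketed over the same span.

7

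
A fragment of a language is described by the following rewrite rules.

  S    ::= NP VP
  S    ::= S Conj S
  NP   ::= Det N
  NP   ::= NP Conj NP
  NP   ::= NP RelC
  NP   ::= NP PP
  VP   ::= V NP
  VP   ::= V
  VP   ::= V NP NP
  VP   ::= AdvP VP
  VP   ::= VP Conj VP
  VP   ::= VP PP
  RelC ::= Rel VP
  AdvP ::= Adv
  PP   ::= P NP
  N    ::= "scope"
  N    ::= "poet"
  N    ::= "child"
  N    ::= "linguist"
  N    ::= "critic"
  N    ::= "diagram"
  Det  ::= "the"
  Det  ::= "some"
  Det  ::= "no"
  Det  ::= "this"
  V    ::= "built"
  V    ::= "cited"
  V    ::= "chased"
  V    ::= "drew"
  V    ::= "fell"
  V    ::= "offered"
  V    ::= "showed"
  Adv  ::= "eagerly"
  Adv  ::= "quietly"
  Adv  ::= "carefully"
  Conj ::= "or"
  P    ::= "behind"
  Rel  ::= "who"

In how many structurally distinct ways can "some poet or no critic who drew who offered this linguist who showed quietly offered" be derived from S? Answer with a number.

7

Two of the 7 distinct bracketings:
[S [NP [NP [Det some] [N poet]] [Conj or] [NP [NP [NP [Det no] [N critic]] [RelC [Rel who] [VP [V drew]]]] [RelC [Rel who] [VP [V offered] [NP [NP [Det this] [N linguist]] [RelC [Rel who] [VP [V showed]]]]]]]] [VP [AdvP [Adv quietly]] [VP [V offered]]]]
[S [NP [NP [Det some] [N poet]] [Conj or] [NP [NP [NP [NP [Det no] [N critic]] [RelC [Rel who] [VP [V drew]]]] [RelC [Rel who] [VP [V offered] [NP [Det this] [N linguist]]]]] [RelC [Rel who] [VP [V showed]]]]] [VP [AdvP [Adv quietly]] [VP [V offered]]]]
The trees differ in how a recursive rule is bracketed over the same span.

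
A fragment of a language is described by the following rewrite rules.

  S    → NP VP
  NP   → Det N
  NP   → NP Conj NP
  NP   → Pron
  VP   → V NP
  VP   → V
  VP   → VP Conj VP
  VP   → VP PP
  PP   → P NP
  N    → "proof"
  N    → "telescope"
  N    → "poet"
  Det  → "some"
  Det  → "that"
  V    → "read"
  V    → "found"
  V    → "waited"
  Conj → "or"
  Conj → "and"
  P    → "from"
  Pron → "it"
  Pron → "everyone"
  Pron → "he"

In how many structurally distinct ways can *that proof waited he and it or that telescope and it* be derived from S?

Two of the 5 distinct bracketings:
[S [NP [Det that] [N proof]] [VP [V waited] [NP [NP [Pron he]] [Conj and] [NP [NP [Pron it]] [Conj or] [NP [NP [Det that] [N telescope]] [Conj and] [NP [Pron it]]]]]]]
[S [NP [Det that] [N proof]] [VP [V waited] [NP [NP [Pron he]] [Conj and] [NP [NP [NP [Pron it]] [Conj or] [NP [Det that] [N telescope]]] [Conj and] [NP [Pron it]]]]]]
The trees differ in how a recursive rule is bracketed over the same span.

5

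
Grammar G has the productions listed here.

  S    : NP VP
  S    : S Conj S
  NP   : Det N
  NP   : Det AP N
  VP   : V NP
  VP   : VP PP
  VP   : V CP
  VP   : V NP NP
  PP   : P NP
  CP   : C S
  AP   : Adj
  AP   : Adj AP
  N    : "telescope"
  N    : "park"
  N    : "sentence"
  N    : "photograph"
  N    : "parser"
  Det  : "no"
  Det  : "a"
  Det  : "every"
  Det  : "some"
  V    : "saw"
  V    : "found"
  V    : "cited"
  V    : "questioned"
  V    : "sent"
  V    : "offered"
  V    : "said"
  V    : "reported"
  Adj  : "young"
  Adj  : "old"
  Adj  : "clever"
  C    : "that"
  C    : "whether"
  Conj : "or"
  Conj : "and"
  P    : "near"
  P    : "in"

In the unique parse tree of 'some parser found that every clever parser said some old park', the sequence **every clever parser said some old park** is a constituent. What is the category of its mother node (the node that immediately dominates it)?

[S [NP [Det some] [N parser]] [VP [V found] [CP [C that] [S [NP [Det every] [AP [Adj clever]] [N parser]] [VP [V said] [NP [Det some] [AP [Adj old]] [N park]]]]]]]
The span 'every clever parser said some old park' is the S node built by S → NP VP.
Its mother is the CP built by CP → C S.

CP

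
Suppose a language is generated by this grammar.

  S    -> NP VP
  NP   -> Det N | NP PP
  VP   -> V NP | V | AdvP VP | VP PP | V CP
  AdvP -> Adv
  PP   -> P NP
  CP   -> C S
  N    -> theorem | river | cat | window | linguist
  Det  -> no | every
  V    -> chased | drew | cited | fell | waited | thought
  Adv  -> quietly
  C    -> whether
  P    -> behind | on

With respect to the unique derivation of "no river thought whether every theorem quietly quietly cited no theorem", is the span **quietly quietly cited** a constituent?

No

[S [NP [Det no] [N river]] [VP [V thought] [CP [C whether] [S [NP [Det every] [N theorem]] [VP [AdvP [Adv quietly]] [VP [AdvP [Adv quietly]] [VP [V cited] [NP [Det no] [N theorem]]]]]]]]]
The smallest constituent containing 'quietly quietly cited' is the VP spanning 'quietly quietly cited no theorem'; no single node in the tree dominates exactly the given words.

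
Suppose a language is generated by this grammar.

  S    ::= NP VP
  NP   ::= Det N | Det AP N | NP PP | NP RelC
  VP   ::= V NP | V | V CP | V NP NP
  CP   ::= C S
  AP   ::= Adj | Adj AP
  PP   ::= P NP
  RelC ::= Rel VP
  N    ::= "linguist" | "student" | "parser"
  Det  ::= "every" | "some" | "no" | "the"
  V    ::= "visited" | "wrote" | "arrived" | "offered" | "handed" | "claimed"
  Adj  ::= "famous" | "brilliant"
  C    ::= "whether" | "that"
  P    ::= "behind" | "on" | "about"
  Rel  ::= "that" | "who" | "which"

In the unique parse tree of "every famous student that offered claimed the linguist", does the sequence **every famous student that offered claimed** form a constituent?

No

[S [NP [NP [Det every] [AP [Adj famous]] [N student]] [RelC [Rel that] [VP [V offered]]]] [VP [V claimed] [NP [Det the] [N linguist]]]]
The smallest constituent containing 'every famous student that offered claimed' is the S spanning 'every famous student that offered claimed the linguist'; no single node in the tree dominates exactly the given words.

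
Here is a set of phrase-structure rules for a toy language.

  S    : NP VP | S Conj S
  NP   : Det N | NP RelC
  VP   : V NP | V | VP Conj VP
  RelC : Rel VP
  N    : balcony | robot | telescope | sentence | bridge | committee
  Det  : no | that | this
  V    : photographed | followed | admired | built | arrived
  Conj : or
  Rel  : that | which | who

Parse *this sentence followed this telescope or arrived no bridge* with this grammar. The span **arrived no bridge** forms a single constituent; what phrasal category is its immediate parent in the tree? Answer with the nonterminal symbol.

[S [NP [Det this] [N sentence]] [VP [VP [V followed] [NP [Det this] [N telescope]]] [Conj or] [VP [V arrived] [NP [Det no] [N bridge]]]]]
The span 'arrived no bridge' is the VP node built by VP → V NP.
Its mother is the VP built by VP → VP Conj VP.

VP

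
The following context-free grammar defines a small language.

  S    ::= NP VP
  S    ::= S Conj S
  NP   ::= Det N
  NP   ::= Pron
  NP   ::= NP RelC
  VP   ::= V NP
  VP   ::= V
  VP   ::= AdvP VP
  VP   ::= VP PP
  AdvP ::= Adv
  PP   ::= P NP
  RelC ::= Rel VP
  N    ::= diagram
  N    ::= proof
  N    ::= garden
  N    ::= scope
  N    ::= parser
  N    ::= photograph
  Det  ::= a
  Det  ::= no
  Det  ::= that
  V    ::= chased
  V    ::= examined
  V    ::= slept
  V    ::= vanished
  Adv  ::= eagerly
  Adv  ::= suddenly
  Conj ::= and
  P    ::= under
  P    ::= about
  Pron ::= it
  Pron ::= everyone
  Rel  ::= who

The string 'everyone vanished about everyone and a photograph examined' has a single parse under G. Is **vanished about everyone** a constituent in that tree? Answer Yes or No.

Yes

[S [S [NP [Pron everyone]] [VP [VP [V vanished]] [PP [P about] [NP [Pron everyone]]]]] [Conj and] [S [NP [Det a] [N photograph]] [VP [V examined]]]]
The words 'vanished about everyone' are exhaustively dominated by a single VP node (built by VP → VP PP), so they form a constituent.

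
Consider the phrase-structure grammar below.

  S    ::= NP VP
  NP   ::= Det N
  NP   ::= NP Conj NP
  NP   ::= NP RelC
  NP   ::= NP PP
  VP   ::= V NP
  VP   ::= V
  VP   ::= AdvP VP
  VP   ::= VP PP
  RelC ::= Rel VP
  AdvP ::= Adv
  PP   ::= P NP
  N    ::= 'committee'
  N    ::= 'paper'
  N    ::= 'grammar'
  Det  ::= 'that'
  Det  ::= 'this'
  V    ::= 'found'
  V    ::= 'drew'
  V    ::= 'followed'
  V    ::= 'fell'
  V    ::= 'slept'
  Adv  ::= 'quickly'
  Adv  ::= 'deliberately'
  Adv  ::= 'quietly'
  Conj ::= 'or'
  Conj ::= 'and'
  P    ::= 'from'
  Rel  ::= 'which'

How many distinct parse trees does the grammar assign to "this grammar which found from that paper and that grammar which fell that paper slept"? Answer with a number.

Two of the 10 distinct bracketings:
[S [NP [NP [NP [Det this] [N grammar]] [RelC [Rel which] [VP [VP [V found]] [PP [P from] [NP [Det that] [N paper]]]]]] [Conj and] [NP [NP [Det that] [N grammar]] [RelC [Rel which] [VP [V fell] [NP [Det that] [N paper]]]]]] [VP [V slept]]]
[S [NP [NP [NP [NP [Det this] [N grammar]] [RelC [Rel which] [VP [V found]]]] [PP [P from] [NP [Det that] [N paper]]]] [Conj and] [NP [NP [Det that] [N grammar]] [RelC [Rel which] [VP [V fell] [NP [Det that] [N paper]]]]]] [VP [V slept]]]
The difference turns on whether NP → NP PP is used at the relevant span, versus an alternative expansion of NP.

10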